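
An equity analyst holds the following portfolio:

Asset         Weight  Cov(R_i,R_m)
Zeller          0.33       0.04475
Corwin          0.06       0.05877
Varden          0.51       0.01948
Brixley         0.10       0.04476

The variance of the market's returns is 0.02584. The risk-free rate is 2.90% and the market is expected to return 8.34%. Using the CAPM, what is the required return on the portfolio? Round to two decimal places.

9.79%

β_Zeller = 0.04475 / 0.02584 = 1.7318
β_Corwin = 0.05877 / 0.02584 = 2.2744
β_Varden = 0.01948 / 0.02584 = 0.7539
β_Brixley = 0.04476 / 0.02584 = 1.7322
β_P = Σ w_i β_i = 0.33×1.7318 + 0.06×2.2744 + 0.51×0.7539 + 0.10×1.7322 = 1.2657
MRP = 8.34% − 2.90% = 5.44%
E(R_P) = R_f + β_P × MRP = 2.90% + 1.2657 × 5.44% = 9.79%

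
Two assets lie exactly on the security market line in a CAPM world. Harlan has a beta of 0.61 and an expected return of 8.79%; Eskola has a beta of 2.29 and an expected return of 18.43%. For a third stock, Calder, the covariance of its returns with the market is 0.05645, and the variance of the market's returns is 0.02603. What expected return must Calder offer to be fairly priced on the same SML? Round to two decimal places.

MRP = (18.43% − 8.79%) / (2.29 − 0.61) = 5.7381%
R_f = 8.79% − 0.61 × 5.7381% = 5.2898%
β_Calder = Cov / Var(R_m) = 0.05645 / 0.02603 = 2.1687
E(R_Calder) = R_f + β × MRP = 5.2898% + 2.1687 × 5.7381% = 17.73%

17.73%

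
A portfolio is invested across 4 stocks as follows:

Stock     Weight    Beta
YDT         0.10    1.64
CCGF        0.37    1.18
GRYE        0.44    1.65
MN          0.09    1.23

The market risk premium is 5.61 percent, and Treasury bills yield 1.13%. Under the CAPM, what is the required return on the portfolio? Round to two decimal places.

9.19%

β_P = Σ w_i β_i = 0.10×1.64 + 0.37×1.18 + 0.44×1.65 + 0.09×1.23 = 1.4373
E(R_P) = R_f + β_P × MRP = 1.13% + 1.4373 × 5.61% = 9.19%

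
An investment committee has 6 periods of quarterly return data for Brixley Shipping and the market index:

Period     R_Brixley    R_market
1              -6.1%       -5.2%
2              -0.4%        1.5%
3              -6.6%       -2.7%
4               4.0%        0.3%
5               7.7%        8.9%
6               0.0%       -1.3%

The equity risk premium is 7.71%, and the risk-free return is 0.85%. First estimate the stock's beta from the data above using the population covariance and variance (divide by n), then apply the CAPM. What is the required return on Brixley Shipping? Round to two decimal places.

Mean R_i = (-6.1 − 0.4 − 6.6 + 4.0 + 7.7 + 0.0) / 6 = -0.2333%
Mean R_m = (-5.2 + 1.5 − 2.7 + 0.3 + 8.9 − 1.3) / 6 = 0.2500%
Σ(R_i − R̄_i)(R_m − R̄_m) = 119.0200  ⇒  Cov = 119.0200 / 6 = 19.8367
Σ(R_m − R̄_m)² = 117.1950  ⇒  Var(R_m) = 117.1950 / 6 = 19.5325
β = Cov / Var(R_m) = 19.8367 / 19.5325 = 1.0156
E(R) = R_f + β × MRP = 0.85% + 1.0156 × 7.71% = 8.68%

8.68%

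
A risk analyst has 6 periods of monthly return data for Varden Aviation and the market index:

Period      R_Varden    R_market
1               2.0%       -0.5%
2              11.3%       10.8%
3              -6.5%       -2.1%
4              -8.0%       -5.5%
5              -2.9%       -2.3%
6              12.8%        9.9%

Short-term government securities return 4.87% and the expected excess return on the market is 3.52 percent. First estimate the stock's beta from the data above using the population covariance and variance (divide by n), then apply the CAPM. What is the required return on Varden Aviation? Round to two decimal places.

Mean R_i = (2.0 + 11.3 − 6.5 − 8.0 − 2.9 + 12.8) / 6 = 1.4500%
Mean R_m = (-0.5 + 10.8 − 2.1 − 5.5 − 2.3 + 9.9) / 6 = 1.7167%
Σ(R_i − R̄_i)(R_m − R̄_m) = 297.1450  ⇒  Cov = 297.1450 / 6 = 49.5242
Σ(R_m − R̄_m)² = 237.1683  ⇒  Var(R_m) = 237.1683 / 6 = 39.5281
β = Cov / Var(R_m) = 49.5242 / 39.5281 = 1.2529
E(R) = R_f + β × MRP = 4.87% + 1.2529 × 3.52% = 9.28%

9.28%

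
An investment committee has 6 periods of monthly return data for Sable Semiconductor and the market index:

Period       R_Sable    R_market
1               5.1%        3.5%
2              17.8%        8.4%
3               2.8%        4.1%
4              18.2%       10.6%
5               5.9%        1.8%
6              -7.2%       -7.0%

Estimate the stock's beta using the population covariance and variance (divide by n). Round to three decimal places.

Mean R_i = (5.1 + 17.8 + 2.8 + 18.2 + 5.9 − 7.2) / 6 = 7.1000%
Mean R_m = (3.5 + 8.4 + 4.1 + 10.6 + 1.8 − 7.0) / 6 = 3.5667%
Σ(R_i − R̄_i)(R_m − R̄_m) = 280.8500  ⇒  Cov = 280.8500 / 6 = 46.8083
Σ(R_m − R̄_m)² = 187.8933  ⇒  Var(R_m) = 187.8933 / 6 = 31.3156
β = Cov / Var(R_m) = 46.8083 / 31.3156 = 1.4947

1.495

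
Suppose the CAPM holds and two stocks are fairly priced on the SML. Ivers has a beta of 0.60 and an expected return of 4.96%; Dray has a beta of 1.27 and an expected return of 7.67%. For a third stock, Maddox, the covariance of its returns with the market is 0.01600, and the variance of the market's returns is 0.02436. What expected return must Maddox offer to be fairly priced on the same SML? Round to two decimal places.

MRP = (7.67% − 4.96%) / (1.27 − 0.60) = 4.0448%
R_f = 4.96% − 0.60 × 4.0448% = 2.5331%
β_Maddox = Cov / Var(R_m) = 0.01600 / 0.02436 = 0.6568
E(R_Maddox) = R_f + β × MRP = 2.5331% + 0.6568 × 4.0448% = 5.19%

5.19%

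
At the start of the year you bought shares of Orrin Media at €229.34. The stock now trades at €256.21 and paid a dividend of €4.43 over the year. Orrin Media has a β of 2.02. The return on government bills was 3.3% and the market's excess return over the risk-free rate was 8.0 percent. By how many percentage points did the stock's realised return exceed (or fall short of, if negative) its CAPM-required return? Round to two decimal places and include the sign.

Realised HPR = (P1 + D1 − P0) / P0 = (256.21 + 4.43 − 229.34) / 229.34 = 31.30 / 229.34 = 13.6479%
CAPM required = R_f + β·MRP = 3.3% + 2.02 × 8.0% = 19.4600%
α = realised − required = 13.6479% − 19.4600% = -5.81%

-5.81%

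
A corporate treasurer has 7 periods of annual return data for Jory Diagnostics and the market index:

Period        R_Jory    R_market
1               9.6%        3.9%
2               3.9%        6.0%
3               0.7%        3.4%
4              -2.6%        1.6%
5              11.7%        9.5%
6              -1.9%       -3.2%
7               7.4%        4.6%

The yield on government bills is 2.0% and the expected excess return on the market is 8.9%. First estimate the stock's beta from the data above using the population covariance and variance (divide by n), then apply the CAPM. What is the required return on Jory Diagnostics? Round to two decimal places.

Mean R_i = (9.6 + 3.9 + 0.7 − 2.6 + 11.7 − 1.9 + 7.4) / 7 = 4.1143%
Mean R_m = (3.9 + 6.0 + 3.4 + 1.6 + 9.5 − 3.2 + 4.6) / 7 = 3.6857%
Σ(R_i − R̄_i)(R_m − R̄_m) = 104.1814  ⇒  Cov = 104.1814 / 7 = 14.8831
Σ(R_m − R̄_m)² = 91.8886  ⇒  Var(R_m) = 91.8886 / 7 = 13.1269
β = Cov / Var(R_m) = 14.8831 / 13.1269 = 1.1338
E(R) = R_f + β × MRP = 2.0% + 1.1338 × 8.9% = 12.09%

12.09%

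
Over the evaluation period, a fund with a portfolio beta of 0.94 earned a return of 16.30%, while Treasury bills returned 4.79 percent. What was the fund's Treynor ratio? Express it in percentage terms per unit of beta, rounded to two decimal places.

Treynor = (R_P − R_f) / β_P = (16.30% − 4.79%) / 0.9400 = 11.51% / 0.9400 = 12.24%

12.24%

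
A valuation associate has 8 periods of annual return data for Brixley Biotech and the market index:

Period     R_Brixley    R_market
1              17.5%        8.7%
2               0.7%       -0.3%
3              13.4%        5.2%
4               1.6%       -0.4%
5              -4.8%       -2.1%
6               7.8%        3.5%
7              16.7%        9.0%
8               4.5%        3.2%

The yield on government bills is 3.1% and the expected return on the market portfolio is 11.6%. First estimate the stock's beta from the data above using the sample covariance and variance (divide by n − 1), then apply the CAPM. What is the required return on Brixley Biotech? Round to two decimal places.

Mean R_i = (17.5 + 0.7 + 13.4 + 1.6 − 4.8 + 7.8 + 16.7 + 4.5) / 8 = 7.1750%
Mean R_m = (8.7 − 0.3 + 5.2 − 0.4 − 2.1 + 3.5 + 9.0 + 3.2) / 8 = 3.3500%
Σ(R_i − R̄_i)(R_m − R̄_m) = 230.8700  ⇒  Cov = 230.8700 / 7 = 32.9814
Σ(R_m − R̄_m)² = 121.1000  ⇒  Var(R_m) = 121.1000 / 7 = 17.3000
β = Cov / Var(R_m) = 32.9814 / 17.3000 = 1.9064
MRP = 11.6% − 3.1% = 8.50%
E(R) = R_f + β × MRP = 3.1% + 1.9064 × 8.5% = 19.30%

19.30%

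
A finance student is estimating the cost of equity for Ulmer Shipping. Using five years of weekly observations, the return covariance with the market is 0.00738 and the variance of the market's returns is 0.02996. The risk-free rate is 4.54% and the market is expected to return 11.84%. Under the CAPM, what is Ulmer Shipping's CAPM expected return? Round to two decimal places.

6.34%

β = Cov(R_i, R_m) / Var(R_m) = 0.00738 / 0.02996 = 0.2463
MRP = 11.84% − 4.54% = 7.30%
E(R) = R_f + β × MRP = 4.54% + 0.2463 × 7.30% = 6.34%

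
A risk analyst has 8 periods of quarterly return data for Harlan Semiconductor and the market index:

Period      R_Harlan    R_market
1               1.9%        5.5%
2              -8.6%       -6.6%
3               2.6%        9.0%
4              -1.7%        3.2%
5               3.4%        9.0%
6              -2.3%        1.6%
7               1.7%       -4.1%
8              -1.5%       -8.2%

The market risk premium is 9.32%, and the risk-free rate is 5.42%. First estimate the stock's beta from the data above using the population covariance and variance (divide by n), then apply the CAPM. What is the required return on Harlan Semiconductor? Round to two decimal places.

Mean R_i = (1.9 − 8.6 + 2.6 − 1.7 + 3.4 − 2.3 + 1.7 − 1.5) / 8 = -0.5625%
Mean R_m = (5.5 − 6.6 + 9.0 + 3.2 + 9.0 + 1.6 − 4.1 − 8.2) / 8 = 1.1750%
Σ(R_i − R̄_i)(R_m − R̄_m) = 122.7075  ⇒  Cov = 122.7075 / 8 = 15.3384
Σ(R_m − R̄_m)² = 321.6150  ⇒  Var(R_m) = 321.6150 / 8 = 40.2019
β = Cov / Var(R_m) = 15.3384 / 40.2019 = 0.3815
E(R) = R_f + β × MRP = 5.42% + 0.3815 × 9.32% = 8.98%

8.98%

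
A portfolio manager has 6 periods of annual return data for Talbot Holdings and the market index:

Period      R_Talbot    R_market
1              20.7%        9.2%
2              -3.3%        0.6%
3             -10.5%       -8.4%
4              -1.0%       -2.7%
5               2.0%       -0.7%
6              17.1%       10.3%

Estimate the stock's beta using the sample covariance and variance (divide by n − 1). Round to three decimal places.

Mean R_i = (20.7 − 3.3 − 10.5 − 1.0 + 2.0 + 17.1) / 6 = 4.1667%
Mean R_m = (9.2 + 0.6 − 8.4 − 2.7 − 0.7 + 10.3) / 6 = 1.3833%
Σ(R_i − R̄_i)(R_m − R̄_m) = 419.5067  ⇒  Cov = 419.5067 / 5 = 83.9013
Σ(R_m − R̄_m)² = 257.9483  ⇒  Var(R_m) = 257.9483 / 5 = 51.5897
β = Cov / Var(R_m) = 83.9013 / 51.5897 = 1.6263

1.626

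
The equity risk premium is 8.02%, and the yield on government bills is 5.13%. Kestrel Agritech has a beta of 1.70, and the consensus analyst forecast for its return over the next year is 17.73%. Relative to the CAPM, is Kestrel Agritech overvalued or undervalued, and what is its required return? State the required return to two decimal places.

Required return = R_f + β·MRP = 5.13% + 1.70 × 8.02% = 18.76%
Forecast 17.73% < required 18.76% → the stock plots below the SML → overvalued.

Overvalued; required return 18.76%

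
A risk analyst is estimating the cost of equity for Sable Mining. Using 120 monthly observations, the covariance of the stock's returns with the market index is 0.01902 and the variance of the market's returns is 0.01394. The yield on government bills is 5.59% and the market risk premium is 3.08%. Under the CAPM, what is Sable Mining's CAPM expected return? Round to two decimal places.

β = Cov(R_i, R_m) / Var(R_m) = 0.01902 / 0.01394 = 1.3644
E(R) = R_f + β × MRP = 5.59% + 1.3644 × 3.08% = 9.79%

9.79%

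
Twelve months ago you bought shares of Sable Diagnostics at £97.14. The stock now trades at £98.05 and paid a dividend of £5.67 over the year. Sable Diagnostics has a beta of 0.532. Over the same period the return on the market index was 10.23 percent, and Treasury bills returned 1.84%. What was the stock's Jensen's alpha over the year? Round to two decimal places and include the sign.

Realised HPR = (P1 + D1 − P0) / P0 = (98.05 + 5.67 − 97.14) / 97.14 = 6.58 / 97.14 = 6.7737%
MRP = 10.23% − 1.84% = 8.39%
CAPM required = R_f + β·MRP = 1.84% + 0.532 × 8.39% = 6.30348%
α = realised − required = 6.7737% − 6.30348% = +0.47%

+0.47%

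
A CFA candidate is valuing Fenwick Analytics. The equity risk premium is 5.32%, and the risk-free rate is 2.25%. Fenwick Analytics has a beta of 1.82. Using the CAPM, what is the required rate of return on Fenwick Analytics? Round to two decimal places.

11.93%

E(R) = R_f + β × MRP = 2.25% + 1.82 × 5.32% = 11.93%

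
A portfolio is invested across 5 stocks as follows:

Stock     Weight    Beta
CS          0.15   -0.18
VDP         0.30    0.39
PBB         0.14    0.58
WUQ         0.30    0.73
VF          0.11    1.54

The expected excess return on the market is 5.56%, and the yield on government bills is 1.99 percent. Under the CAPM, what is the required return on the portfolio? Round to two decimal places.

5.10%

β_P = Σ w_i β_i = 0.15×-0.18 + 0.30×0.39 + 0.14×0.58 + 0.30×0.73 + 0.11×1.54 = 0.5596
E(R_P) = R_f + β_P × MRP = 1.99% + 0.5596 × 5.56% = 5.10%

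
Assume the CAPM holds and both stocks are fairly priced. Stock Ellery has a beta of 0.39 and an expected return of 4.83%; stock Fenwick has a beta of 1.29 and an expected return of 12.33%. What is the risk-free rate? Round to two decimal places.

Both satisfy E(R) = R_f + β·MRP, so the slope of the SML is
MRP = (12.33% − 4.83%) / (1.29 − 0.39) = 7.50% / 0.90 = 8.3333%
R_f = E(R_Ellery) − β_Ellery·MRP = 4.83% − 0.39 × 8.3333% = 1.5800%

1.58%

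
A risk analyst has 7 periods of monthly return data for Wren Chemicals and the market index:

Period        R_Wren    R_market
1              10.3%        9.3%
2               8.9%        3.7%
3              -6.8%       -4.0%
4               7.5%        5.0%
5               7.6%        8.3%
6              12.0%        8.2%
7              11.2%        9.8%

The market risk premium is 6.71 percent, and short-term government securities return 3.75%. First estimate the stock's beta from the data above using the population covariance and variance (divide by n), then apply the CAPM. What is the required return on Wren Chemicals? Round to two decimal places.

Mean R_i = (10.3 + 8.9 − 6.8 + 7.5 + 7.6 + 12.0 + 11.2) / 7 = 7.2429%
Mean R_m = (9.3 + 3.7 − 4.0 + 5.0 + 8.3 + 8.2 + 9.8) / 7 = 5.7571%
Σ(R_i − R̄_i)(R_m − R̄_m) = 172.7729  ⇒  Cov = 172.7729 / 7 = 24.6818
Σ(R_m − R̄_m)² = 141.3371  ⇒  Var(R_m) = 141.3371 / 7 = 20.1910
β = Cov / Var(R_m) = 24.6818 / 20.1910 = 1.2224
E(R) = R_f + β × MRP = 3.75% + 1.2224 × 6.71% = 11.95%

11.95%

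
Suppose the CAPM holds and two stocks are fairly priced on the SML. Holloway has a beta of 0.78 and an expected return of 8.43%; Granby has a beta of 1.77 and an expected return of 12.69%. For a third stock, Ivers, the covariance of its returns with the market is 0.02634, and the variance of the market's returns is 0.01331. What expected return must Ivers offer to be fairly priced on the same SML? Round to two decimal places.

13.59%

MRP = (12.69% − 8.43%) / (1.77 − 0.78) = 4.3030%
R_f = 8.43% − 0.78 × 4.3030% = 5.0737%
β_Ivers = Cov / Var(R_m) = 0.02634 / 0.01331 = 1.9790
E(R_Ivers) = R_f + β × MRP = 5.0737% + 1.9790 × 4.3030% = 13.59%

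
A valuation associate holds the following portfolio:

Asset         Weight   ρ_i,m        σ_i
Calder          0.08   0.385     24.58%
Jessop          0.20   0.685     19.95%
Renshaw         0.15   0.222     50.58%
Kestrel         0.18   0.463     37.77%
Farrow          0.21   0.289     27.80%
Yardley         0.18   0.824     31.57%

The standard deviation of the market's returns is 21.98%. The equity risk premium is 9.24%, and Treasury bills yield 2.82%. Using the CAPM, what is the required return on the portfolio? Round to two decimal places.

β_Calder = 0.385 × 24.58% / 21.98% = 0.4305
β_Jessop = 0.685 × 19.95% / 21.98% = 0.6217
β_Renshaw = 0.222 × 50.58% / 21.98% = 0.5109
β_Kestrel = 0.463 × 37.77% / 21.98% = 0.7956
β_Farrow = 0.289 × 27.80% / 21.98% = 0.3655
β_Yardley = 0.824 × 31.57% / 21.98% = 1.1835
β_P = Σ w_i β_i = 0.08×0.4305 + 0.20×0.6217 + 0.15×0.5109 + 0.18×0.7956 + 0.21×0.3655 + 0.18×1.1835 = 0.6684
E(R_P) = R_f + β_P × MRP = 2.82% + 0.6684 × 9.24% = 9.00%

9.00%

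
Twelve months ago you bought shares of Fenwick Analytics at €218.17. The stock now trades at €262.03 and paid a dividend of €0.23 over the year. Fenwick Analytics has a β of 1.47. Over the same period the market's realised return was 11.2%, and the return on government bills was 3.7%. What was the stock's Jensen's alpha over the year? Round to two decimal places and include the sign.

+5.48%

Realised HPR = (P1 + D1 − P0) / P0 = (262.03 + 0.23 − 218.17) / 218.17 = 44.09 / 218.17 = 20.2090%
MRP = 11.2% − 3.7% = 7.50%
CAPM required = R_f + β·MRP = 3.7% + 1.47 × 7.5% = 14.7250%
α = realised − required = 20.2090% − 14.7250% = +5.48%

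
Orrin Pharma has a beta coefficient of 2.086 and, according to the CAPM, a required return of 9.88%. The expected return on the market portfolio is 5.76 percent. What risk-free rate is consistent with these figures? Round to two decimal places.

1.97%

E(R) = R_f + β(E(R_m) − R_f) = R_f(1 − β) + β·E(R_m)
9.88% = R_f × (1 − 2.086) + 2.086 × 5.76%
9.88% = R_f × -1.086 + 12.01536%
R_f = (9.88% − 12.01536%) / -1.086 = 1.97%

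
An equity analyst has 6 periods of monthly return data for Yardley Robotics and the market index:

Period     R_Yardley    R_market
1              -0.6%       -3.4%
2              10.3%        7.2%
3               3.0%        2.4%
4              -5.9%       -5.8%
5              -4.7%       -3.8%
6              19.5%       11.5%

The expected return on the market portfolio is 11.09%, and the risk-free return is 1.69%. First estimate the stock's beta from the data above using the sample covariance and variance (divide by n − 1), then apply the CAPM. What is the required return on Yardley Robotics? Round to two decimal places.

14.72%

Mean R_i = (-0.6 + 10.3 + 3.0 − 5.9 − 4.7 + 19.5) / 6 = 3.6000%
Mean R_m = (-3.4 + 7.2 + 2.4 − 5.8 − 3.8 + 11.5) / 6 = 1.3500%
Σ(R_i − R̄_i)(R_m − R̄_m) = 330.5700  ⇒  Cov = 330.5700 / 5 = 66.1140
Σ(R_m − R̄_m)² = 238.5550  ⇒  Var(R_m) = 238.5550 / 5 = 47.7110
β = Cov / Var(R_m) = 66.1140 / 47.7110 = 1.3857
MRP = 11.09% − 1.69% = 9.40%
E(R) = R_f + β × MRP = 1.69% + 1.3857 × 9.40% = 14.72%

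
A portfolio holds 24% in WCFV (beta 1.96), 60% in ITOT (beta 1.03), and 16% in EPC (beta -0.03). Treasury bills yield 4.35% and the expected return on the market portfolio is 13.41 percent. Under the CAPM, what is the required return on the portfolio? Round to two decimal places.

14.17%

β_P = Σ w_i β_i = 0.24×1.96 + 0.60×1.03 + 0.16×-0.03 = 1.0836
MRP = 13.41% − 4.35% = 9.06%
E(R_P) = R_f + β_P × MRP = 4.35% + 1.0836 × 9.06% = 14.17%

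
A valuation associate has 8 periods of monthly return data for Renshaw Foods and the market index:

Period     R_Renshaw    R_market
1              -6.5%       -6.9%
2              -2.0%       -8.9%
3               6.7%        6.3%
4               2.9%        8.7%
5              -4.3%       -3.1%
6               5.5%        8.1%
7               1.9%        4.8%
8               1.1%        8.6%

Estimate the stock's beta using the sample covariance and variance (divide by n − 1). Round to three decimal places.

Mean R_i = (-6.5 − 2.0 + 6.7 + 2.9 − 4.3 + 5.5 + 1.9 + 1.1) / 8 = 0.6625%
Mean R_m = (-6.9 − 8.9 + 6.3 + 8.7 − 3.1 + 8.1 + 4.8 + 8.6) / 8 = 2.2000%
Σ(R_i − R̄_i)(R_m − R̄_m) = 194.8900  ⇒  Cov = 194.8900 / 7 = 27.8414
Σ(R_m − R̄_m)² = 375.7000  ⇒  Var(R_m) = 375.7000 / 7 = 53.6714
β = Cov / Var(R_m) = 27.8414 / 53.6714 = 0.5187

0.519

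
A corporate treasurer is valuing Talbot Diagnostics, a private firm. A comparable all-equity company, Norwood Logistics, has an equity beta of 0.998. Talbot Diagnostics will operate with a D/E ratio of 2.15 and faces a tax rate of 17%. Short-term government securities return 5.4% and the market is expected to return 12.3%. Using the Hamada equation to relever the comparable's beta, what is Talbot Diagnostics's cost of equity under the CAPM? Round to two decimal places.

24.57%

β_L = β_U × [1 + (1 − t)(D/E)] = 0.998 × [1 + (1 − 0.17) × 2.15]
    = 0.998 × [1 + 0.83 × 2.15] = 0.998 × 2.7845 = 2.7789
MRP = 12.3% − 5.4% = 6.90%
E(R) = R_f + β_L × MRP = 5.4% + 2.7789 × 6.9% = 24.57%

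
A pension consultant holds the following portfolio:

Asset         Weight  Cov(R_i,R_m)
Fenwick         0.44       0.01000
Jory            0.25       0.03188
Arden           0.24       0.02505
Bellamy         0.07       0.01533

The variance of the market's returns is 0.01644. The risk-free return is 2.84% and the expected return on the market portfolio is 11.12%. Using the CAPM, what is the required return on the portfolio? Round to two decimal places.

12.64%

β_Fenwick = 0.01000 / 0.01644 = 0.6083
β_Jory = 0.03188 / 0.01644 = 1.9392
β_Arden = 0.02505 / 0.01644 = 1.5237
β_Bellamy = 0.01533 / 0.01644 = 0.9325
β_P = Σ w_i β_i = 0.44×0.6083 + 0.25×1.9392 + 0.24×1.5237 + 0.07×0.9325 = 1.1834
MRP = 11.12% − 2.84% = 8.28%
E(R_P) = R_f + β_P × MRP = 2.84% + 1.1834 × 8.28% = 12.64%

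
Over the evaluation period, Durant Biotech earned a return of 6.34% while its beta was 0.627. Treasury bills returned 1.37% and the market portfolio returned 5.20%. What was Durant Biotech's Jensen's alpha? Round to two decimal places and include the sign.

+2.57%

Market excess return = 5.20% − 1.37% = 3.83%
CAPM benchmark = R_f + β(R_m − R_f) = 1.37% + 0.627 × 3.83% = 3.77141%
α = actual − benchmark = 6.34% − 3.77141% = +2.57%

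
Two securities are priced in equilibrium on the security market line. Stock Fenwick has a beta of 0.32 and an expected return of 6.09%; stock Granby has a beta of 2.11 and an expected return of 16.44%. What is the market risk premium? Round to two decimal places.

Both satisfy E(R) = R_f + β·MRP, so the slope of the SML is
MRP = (16.44% − 6.09%) / (2.11 − 0.32) = 10.35% / 1.79 = 5.7821%

5.78%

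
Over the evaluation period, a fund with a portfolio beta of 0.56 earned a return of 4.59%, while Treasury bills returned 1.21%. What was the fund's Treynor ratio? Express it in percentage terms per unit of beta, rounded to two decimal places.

6.04%

Treynor = (R_P − R_f) / β_P = (4.59% − 1.21%) / 0.5600 = 3.38% / 0.5600 = 6.04%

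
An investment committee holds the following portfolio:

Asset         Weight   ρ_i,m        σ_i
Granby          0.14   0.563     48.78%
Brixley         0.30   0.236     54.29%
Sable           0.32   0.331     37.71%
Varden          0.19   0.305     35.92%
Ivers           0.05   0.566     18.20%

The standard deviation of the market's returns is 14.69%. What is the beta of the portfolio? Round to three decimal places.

β_Granby = 0.563 × 48.78% / 14.69% = 1.8695
β_Brixley = 0.236 × 54.29% / 14.69% = 0.8722
β_Sable = 0.331 × 37.71% / 14.69% = 0.8497
β_Varden = 0.305 × 35.92% / 14.69% = 0.7458
β_Ivers = 0.566 × 18.20% / 14.69% = 0.7012
β_P = Σ w_i β_i = 0.14×1.8695 + 0.30×0.8722 + 0.32×0.8497 + 0.19×0.7458 + 0.05×0.7012 = 0.9721

0.972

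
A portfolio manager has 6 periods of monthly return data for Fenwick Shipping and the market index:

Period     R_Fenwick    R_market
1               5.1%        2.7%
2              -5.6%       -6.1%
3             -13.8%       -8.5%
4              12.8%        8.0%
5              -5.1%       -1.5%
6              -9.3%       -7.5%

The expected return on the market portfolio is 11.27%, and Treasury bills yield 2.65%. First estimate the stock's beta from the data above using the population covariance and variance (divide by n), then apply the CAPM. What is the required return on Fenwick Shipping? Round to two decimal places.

Mean R_i = (5.1 − 5.6 − 13.8 + 12.8 − 5.1 − 9.3) / 6 = -2.6500%
Mean R_m = (2.7 − 6.1 − 8.5 + 8.0 − 1.5 − 7.5) / 6 = -2.1500%
Σ(R_i − R̄_i)(R_m − R̄_m) = 310.8450  ⇒  Cov = 310.8450 / 6 = 51.8075
Σ(R_m − R̄_m)² = 211.5150  ⇒  Var(R_m) = 211.5150 / 6 = 35.2525
β = Cov / Var(R_m) = 51.8075 / 35.2525 = 1.4696
MRP = 11.27% − 2.65% = 8.62%
E(R) = R_f + β × MRP = 2.65% + 1.4696 × 8.62% = 15.32%

15.32%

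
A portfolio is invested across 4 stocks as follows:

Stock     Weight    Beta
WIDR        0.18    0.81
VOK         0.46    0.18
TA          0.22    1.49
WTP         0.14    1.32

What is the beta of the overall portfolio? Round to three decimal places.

β_P = Σ w_i β_i = 0.18×0.81 + 0.46×0.18 + 0.22×1.49 + 0.14×1.32 = 0.7412

0.741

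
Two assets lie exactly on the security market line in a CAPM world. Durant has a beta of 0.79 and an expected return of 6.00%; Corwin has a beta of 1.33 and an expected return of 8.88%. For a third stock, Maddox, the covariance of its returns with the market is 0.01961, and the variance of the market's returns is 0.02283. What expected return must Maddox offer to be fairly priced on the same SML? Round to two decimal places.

MRP = (8.88% − 6.00%) / (1.33 − 0.79) = 5.3333%
R_f = 6.00% − 0.79 × 5.3333% = 1.7867%
β_Maddox = Cov / Var(R_m) = 0.01961 / 0.02283 = 0.8590
E(R_Maddox) = R_f + β × MRP = 1.7867% + 0.8590 × 5.3333% = 6.37%

6.37%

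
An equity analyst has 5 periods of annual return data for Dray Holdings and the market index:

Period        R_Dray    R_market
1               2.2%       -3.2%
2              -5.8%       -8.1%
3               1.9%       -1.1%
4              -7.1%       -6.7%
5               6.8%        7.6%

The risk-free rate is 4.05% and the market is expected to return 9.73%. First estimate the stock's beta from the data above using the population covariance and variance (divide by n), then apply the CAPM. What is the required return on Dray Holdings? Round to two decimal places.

8.96%

Mean R_i = (2.2 − 5.8 + 1.9 − 7.1 + 6.8) / 5 = -0.4000%
Mean R_m = (-3.2 − 8.1 − 1.1 − 6.7 + 7.6) / 5 = -2.3000%
Σ(R_i − R̄_i)(R_m − R̄_m) = 132.5000  ⇒  Cov = 132.5000 / 5 = 26.5000
Σ(R_m − R̄_m)² = 153.2600  ⇒  Var(R_m) = 153.2600 / 5 = 30.6520
β = Cov / Var(R_m) = 26.5000 / 30.6520 = 0.8645
MRP = 9.73% − 4.05% = 5.68%
E(R) = R_f + β × MRP = 4.05% + 0.8645 × 5.68% = 8.96%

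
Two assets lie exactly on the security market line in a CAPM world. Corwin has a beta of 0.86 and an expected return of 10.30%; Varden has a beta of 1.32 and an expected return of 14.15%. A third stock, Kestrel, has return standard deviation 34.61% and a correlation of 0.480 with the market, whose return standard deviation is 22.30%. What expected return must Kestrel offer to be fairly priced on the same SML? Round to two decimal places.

9.34%

MRP = (14.15% − 10.30%) / (1.32 − 0.86) = 8.3696%
R_f = 10.30% − 0.86 × 8.3696% = 3.1021%
β_Kestrel = ρ·σ_i/σ_m = 0.480 × 34.61 / 22.30 = 0.7450
E(R_Kestrel) = R_f + β × MRP = 3.1021% + 0.7450 × 8.3696% = 9.34%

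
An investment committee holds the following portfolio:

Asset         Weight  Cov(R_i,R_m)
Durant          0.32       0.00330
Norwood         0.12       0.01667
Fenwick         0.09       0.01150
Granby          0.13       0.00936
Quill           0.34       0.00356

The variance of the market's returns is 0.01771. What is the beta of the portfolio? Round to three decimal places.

β_Durant = 0.00330 / 0.01771 = 0.1863
β_Norwood = 0.01667 / 0.01771 = 0.9413
β_Fenwick = 0.01150 / 0.01771 = 0.6494
β_Granby = 0.00936 / 0.01771 = 0.5285
β_Quill = 0.00356 / 0.01771 = 0.2010
β_P = Σ w_i β_i = 0.32×0.1863 + 0.12×0.9413 + 0.09×0.6494 + 0.13×0.5285 + 0.34×0.2010 = 0.3681

0.368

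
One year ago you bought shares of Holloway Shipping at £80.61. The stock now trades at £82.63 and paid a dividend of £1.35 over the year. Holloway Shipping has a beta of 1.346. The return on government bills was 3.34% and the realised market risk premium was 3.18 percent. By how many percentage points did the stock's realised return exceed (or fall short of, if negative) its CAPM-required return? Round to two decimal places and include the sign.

-3.44%

Realised HPR = (P1 + D1 − P0) / P0 = (82.63 + 1.35 − 80.61) / 80.61 = 3.37 / 80.61 = 4.1806%
CAPM required = R_f + β·MRP = 3.34% + 1.346 × 3.18% = 7.62028%
α = realised − required = 4.1806% − 7.62028% = -3.44%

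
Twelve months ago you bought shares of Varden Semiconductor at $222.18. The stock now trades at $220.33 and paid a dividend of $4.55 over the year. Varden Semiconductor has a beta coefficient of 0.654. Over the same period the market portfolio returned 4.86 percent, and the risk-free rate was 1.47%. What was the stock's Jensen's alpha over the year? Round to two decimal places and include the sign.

Realised HPR = (P1 + D1 − P0) / P0 = (220.33 + 4.55 − 222.18) / 222.18 = 2.70 / 222.18 = 1.2152%
MRP = 4.86% − 1.47% = 3.39%
CAPM required = R_f + β·MRP = 1.47% + 0.654 × 3.39% = 3.68706%
α = realised − required = 1.2152% − 3.68706% = -2.47%

-2.47%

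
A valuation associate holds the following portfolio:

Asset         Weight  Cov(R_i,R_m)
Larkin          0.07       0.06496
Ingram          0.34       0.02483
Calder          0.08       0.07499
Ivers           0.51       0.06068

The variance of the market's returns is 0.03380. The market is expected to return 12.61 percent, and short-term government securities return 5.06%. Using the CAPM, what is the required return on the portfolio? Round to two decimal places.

16.21%

β_Larkin = 0.06496 / 0.03380 = 1.9219
β_Ingram = 0.02483 / 0.03380 = 0.7346
β_Calder = 0.07499 / 0.03380 = 2.2186
β_Ivers = 0.06068 / 0.03380 = 1.7953
β_P = Σ w_i β_i = 0.07×1.9219 + 0.34×0.7346 + 0.08×2.2186 + 0.51×1.7953 = 1.4774
MRP = 12.61% − 5.06% = 7.55%
E(R_P) = R_f + β_P × MRP = 5.06% + 1.4774 × 7.55% = 16.21%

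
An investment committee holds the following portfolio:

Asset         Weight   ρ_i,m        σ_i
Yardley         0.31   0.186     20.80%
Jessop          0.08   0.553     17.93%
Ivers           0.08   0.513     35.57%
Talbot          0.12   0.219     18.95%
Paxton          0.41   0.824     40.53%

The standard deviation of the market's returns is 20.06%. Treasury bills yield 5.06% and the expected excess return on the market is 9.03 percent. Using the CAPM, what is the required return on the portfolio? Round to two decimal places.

13.00%

β_Yardley = 0.186 × 20.80% / 20.06% = 0.1929
β_Jessop = 0.553 × 17.93% / 20.06% = 0.4943
β_Ivers = 0.513 × 35.57% / 20.06% = 0.9096
β_Talbot = 0.219 × 18.95% / 20.06% = 0.2069
β_Paxton = 0.824 × 40.53% / 20.06% = 1.6648
β_P = Σ w_i β_i = 0.31×0.1929 + 0.08×0.4943 + 0.08×0.9096 + 0.12×0.2069 + 0.41×1.6648 = 0.8795
E(R_P) = R_f + β_P × MRP = 5.06% + 0.8795 × 9.03% = 13.00%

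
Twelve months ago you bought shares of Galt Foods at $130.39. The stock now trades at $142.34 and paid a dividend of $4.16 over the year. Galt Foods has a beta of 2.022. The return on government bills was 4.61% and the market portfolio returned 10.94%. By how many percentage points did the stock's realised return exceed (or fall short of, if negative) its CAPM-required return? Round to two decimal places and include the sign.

-5.05%

Realised HPR = (P1 + D1 − P0) / P0 = (142.34 + 4.16 − 130.39) / 130.39 = 16.11 / 130.39 = 12.3552%
MRP = 10.94% − 4.61% = 6.33%
CAPM required = R_f + β·MRP = 4.61% + 2.022 × 6.33% = 17.40926%
α = realised − required = 12.3552% − 17.40926% = -5.05%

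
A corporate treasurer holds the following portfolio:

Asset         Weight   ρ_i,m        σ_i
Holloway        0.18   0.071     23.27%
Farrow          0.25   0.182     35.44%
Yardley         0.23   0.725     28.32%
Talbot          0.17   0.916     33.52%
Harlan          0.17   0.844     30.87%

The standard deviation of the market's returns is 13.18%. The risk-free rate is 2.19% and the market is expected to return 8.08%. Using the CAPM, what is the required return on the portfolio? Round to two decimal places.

β_Holloway = 0.071 × 23.27% / 13.18% = 0.1254
β_Farrow = 0.182 × 35.44% / 13.18% = 0.4894
β_Yardley = 0.725 × 28.32% / 13.18% = 1.5578
β_Talbot = 0.916 × 33.52% / 13.18% = 2.3296
β_Harlan = 0.844 × 30.87% / 13.18% = 1.9768
β_P = Σ w_i β_i = 0.18×0.1254 + 0.25×0.4894 + 0.23×1.5578 + 0.17×2.3296 + 0.17×1.9768 = 1.2353
MRP = 8.08% − 2.19% = 5.89%
E(R_P) = R_f + β_P × MRP = 2.19% + 1.2353 × 5.89% = 9.47%

9.47%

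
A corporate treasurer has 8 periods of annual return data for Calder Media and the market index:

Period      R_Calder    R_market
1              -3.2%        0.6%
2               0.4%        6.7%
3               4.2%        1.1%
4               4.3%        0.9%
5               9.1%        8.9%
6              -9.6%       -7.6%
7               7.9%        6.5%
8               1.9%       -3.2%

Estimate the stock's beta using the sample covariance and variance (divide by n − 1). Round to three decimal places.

Mean R_i = (-3.2 + 0.4 + 4.2 + 4.3 + 9.1 − 9.6 + 7.9 + 1.9) / 8 = 1.8750%
Mean R_m = (0.6 + 6.7 + 1.1 + 0.9 + 8.9 − 7.6 + 6.5 − 3.2) / 8 = 1.7375%
Σ(R_i − R̄_i)(R_m − R̄_m) = 182.4075  ⇒  Cov = 182.4075 / 7 = 26.0582
Σ(R_m − R̄_m)² = 212.5788  ⇒  Var(R_m) = 212.5788 / 7 = 30.3684
β = Cov / Var(R_m) = 26.0582 / 30.3684 = 0.8581

0.858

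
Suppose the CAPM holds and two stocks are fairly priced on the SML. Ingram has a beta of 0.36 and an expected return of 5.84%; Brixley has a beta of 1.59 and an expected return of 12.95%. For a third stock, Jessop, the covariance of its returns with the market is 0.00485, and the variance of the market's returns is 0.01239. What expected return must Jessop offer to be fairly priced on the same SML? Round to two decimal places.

MRP = (12.95% − 5.84%) / (1.59 − 0.36) = 5.7805%
R_f = 5.84% − 0.36 × 5.7805% = 3.7590%
β_Jessop = Cov / Var(R_m) = 0.00485 / 0.01239 = 0.3914
E(R_Jessop) = R_f + β × MRP = 3.7590% + 0.3914 × 5.7805% = 6.02%

6.02%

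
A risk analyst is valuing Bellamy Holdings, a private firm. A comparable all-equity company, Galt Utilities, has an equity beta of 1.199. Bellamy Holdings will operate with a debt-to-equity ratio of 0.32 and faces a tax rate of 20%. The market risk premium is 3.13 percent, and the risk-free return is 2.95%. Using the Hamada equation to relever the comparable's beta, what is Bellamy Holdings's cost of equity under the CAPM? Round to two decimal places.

β_L = β_U × [1 + (1 − t)(D/E)] = 1.199 × [1 + (1 − 0.20) × 0.32]
    = 1.199 × [1 + 0.80 × 0.32] = 1.199 × 1.2560 = 1.5059
E(R) = R_f + β_L × MRP = 2.95% + 1.5059 × 3.13% = 7.66%

7.66%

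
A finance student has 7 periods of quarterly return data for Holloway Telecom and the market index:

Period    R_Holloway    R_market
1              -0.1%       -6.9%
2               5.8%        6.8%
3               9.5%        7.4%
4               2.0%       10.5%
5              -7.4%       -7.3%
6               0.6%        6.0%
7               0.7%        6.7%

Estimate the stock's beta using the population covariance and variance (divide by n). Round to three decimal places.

0.496

Mean R_i = (-0.1 + 5.8 + 9.5 + 2.0 − 7.4 + 0.6 + 0.7) / 7 = 1.5857%
Mean R_m = (-6.9 + 6.8 + 7.4 + 10.5 − 7.3 + 6.0 + 6.7) / 7 = 3.3143%
Σ(R_i − R̄_i)(R_m − R̄_m) = 156.9514  ⇒  Cov = 156.9514 / 7 = 22.4216
Σ(R_m − R̄_m)² = 316.1486  ⇒  Var(R_m) = 316.1486 / 7 = 45.1641
β = Cov / Var(R_m) = 22.4216 / 45.1641 = 0.4964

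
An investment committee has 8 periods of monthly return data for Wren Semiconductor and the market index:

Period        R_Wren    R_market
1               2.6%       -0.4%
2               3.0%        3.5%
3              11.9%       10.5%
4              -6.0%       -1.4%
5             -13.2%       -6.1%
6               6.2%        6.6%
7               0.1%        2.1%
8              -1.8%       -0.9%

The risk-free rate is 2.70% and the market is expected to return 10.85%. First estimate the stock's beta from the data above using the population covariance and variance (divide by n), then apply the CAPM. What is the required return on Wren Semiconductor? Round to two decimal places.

Mean R_i = (2.6 + 3.0 + 11.9 − 6.0 − 13.2 + 6.2 + 0.1 − 1.8) / 8 = 0.3500%
Mean R_m = (-0.4 + 3.5 + 10.5 − 1.4 − 6.1 + 6.6 + 2.1 − 0.9) / 8 = 1.7375%
Σ(R_i − R̄_i)(R_m − R̄_m) = 261.2150  ⇒  Cov = 261.2150 / 8 = 32.6519
Σ(R_m − R̄_m)² = 186.4588  ⇒  Var(R_m) = 186.4588 / 8 = 23.3074
β = Cov / Var(R_m) = 32.6519 / 23.3074 = 1.4009
MRP = 10.85% − 2.70% = 8.15%
E(R) = R_f + β × MRP = 2.70% + 1.4009 × 8.15% = 14.12%

14.12%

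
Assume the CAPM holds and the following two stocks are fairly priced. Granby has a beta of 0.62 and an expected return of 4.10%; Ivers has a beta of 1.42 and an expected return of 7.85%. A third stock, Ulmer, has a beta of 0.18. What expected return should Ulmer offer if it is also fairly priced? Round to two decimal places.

MRP (SML slope) = (7.85% − 4.10%) / (1.42 − 0.62) = 3.75% / 0.80 = 4.6875%
R_f (intercept) = 4.10% − 0.62 × 4.6875% = 1.1938%
E(R_Ulmer) = R_f + β × MRP = 1.1938% + 0.18 × 4.6875% = 2.04%

2.04%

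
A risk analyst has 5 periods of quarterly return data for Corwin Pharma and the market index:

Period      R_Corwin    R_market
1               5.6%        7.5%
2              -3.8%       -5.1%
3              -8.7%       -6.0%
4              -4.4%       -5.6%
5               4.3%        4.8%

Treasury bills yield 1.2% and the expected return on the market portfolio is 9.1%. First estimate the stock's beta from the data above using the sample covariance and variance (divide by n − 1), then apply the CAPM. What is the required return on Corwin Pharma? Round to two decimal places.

Mean R_i = (5.6 − 3.8 − 8.7 − 4.4 + 4.3) / 5 = -1.4000%
Mean R_m = (7.5 − 5.1 − 6.0 − 5.6 + 4.8) / 5 = -0.8800%
Σ(R_i − R̄_i)(R_m − R̄_m) = 152.7000  ⇒  Cov = 152.7000 / 4 = 38.1750
Σ(R_m − R̄_m)² = 168.7880  ⇒  Var(R_m) = 168.7880 / 4 = 42.1970
β = Cov / Var(R_m) = 38.1750 / 42.1970 = 0.9047
MRP = 9.1% − 1.2% = 7.90%
E(R) = R_f + β × MRP = 1.2% + 0.9047 × 7.9% = 8.35%

8.35%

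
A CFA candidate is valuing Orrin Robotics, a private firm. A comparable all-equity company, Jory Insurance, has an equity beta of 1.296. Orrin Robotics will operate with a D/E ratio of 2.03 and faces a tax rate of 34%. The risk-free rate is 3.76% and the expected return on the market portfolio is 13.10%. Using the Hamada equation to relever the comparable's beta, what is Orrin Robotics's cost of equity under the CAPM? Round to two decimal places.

32.08%

β_L = β_U × [1 + (1 − t)(D/E)] = 1.296 × [1 + (1 − 0.34) × 2.03]
    = 1.296 × [1 + 0.66 × 2.03] = 1.296 × 2.3398 = 3.0324
MRP = 13.10% − 3.76% = 9.34%
E(R) = R_f + β_L × MRP = 3.76% + 3.0324 × 9.34% = 32.08%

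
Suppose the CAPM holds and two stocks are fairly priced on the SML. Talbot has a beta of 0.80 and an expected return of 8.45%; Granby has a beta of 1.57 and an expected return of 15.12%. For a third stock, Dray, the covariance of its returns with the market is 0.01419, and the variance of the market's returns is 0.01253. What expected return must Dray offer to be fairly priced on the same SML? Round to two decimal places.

MRP = (15.12% − 8.45%) / (1.57 − 0.80) = 8.6623%
R_f = 8.45% − 0.80 × 8.6623% = 1.5202%
β_Dray = Cov / Var(R_m) = 0.01419 / 0.01253 = 1.1325
E(R_Dray) = R_f + β × MRP = 1.5202% + 1.1325 × 8.6623% = 11.33%

11.33%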